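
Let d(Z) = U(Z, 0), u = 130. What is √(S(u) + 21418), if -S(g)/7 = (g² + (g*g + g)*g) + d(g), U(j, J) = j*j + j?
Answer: 4*I*√982087 ≈ 3964.0*I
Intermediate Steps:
U(j, J) = j + j² (U(j, J) = j² + j = j + j²)
d(Z) = Z*(1 + Z)
S(g) = -7*g² - 7*g*(1 + g) - 7*g*(g + g²) (S(g) = -7*((g² + (g*g + g)*g) + g*(1 + g)) = -7*((g² + (g² + g)*g) + g*(1 + g)) = -7*((g² + (g + g²)*g) + g*(1 + g)) = -7*((g² + g*(g + g²)) + g*(1 + g)) = -7*(g² + g*(1 + g) + g*(g + g²)) = -7*g² - 7*g*(1 + g) - 7*g*(g + g²))
√(S(u) + 21418) = √(7*130*(-1 - 1*130² - 3*130) + 21418) = √(7*130*(-1 - 1*16900 - 390) + 21418) = √(7*130*(-1 - 16900 - 390) + 21418) = √(7*130*(-17291) + 21418) = √(-15734810 + 21418) = √(-15713392) = 4*I*√982087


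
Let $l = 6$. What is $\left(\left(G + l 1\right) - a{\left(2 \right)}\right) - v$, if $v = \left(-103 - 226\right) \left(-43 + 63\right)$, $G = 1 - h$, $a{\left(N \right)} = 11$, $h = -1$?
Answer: $6577$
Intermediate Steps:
$G = 2$ ($G = 1 - -1 = 1 + 1 = 2$)
$v = -6580$ ($v = \left(-329\right) 20 = -6580$)
$\left(\left(G + l 1\right) - a{\left(2 \right)}\right) - v = \left(\left(2 + 6 \cdot 1\right) - 11\right) - -6580 = \left(\left(2 + 6\right) - 11\right) + 6580 = \left(8 - 11\right) + 6580 = -3 + 6580 = 6577$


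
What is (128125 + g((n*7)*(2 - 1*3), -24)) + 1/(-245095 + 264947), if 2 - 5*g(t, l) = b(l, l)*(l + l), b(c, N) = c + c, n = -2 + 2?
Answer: 12671988201/99260 ≈ 1.2766e+5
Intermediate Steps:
n = 0
b(c, N) = 2*c
g(t, l) = ⅖ - 4*l²/5 (g(t, l) = ⅖ - 2*l*(l + l)/5 = ⅖ - 2*l*2*l/5 = ⅖ - 4*l²/5)
(128125 + g((n*7)*(2 - 1*3), -24)) + 1/(-245095 + 264947) = (128125 + (⅖ - ⅘*(-24)²)) + 1/(-245095 + 264947) = (128125 + (⅖ - ⅘*576)) + 1/19852 = (128125 + (⅖ - 2304/5)) + 1/19852 = (128125 - 2302/5) + 1/19852 = 638323/5 + 1/19852 = 12671988201/99260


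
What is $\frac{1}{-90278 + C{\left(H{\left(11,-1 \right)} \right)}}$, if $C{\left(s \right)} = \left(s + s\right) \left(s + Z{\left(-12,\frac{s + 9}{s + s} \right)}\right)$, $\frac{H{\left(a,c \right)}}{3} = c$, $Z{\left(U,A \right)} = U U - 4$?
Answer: $- \frac{1}{91100} \approx -1.0977 \cdot 10^{-5}$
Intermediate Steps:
$Z{\left(U,A \right)} = -4 + U^{2}$ ($Z{\left(U,A \right)} = U^{2} - 4 = -4 + U^{2}$)
$H{\left(a,c \right)} = 3 c$
$C{\left(s \right)} = 2 s \left(140 + s\right)$ ($C{\left(s \right)} = \left(s + s\right) \left(s - \left(4 - \left(-12\right)^{2}\right)\right) = 2 s \left(s + \left(-4 + 144\right)\right) = 2 s \left(s + 140\right) = 2 s \left(140 + s\right)$)
$\frac{1}{-90278 + C{\left(H{\left(11,-1 \right)} \right)}} = \frac{1}{-90278 + 2 \cdot 3 \left(-1\right) \left(140 + 3 \left(-1\right)\right)} = \frac{1}{-90278 + 2 \left(-3\right) \left(140 - 3\right)} = \frac{1}{-90278 + 2 \left(-3\right) 137} = \frac{1}{-90278 - 822} = \frac{1}{-91100} = - \frac{1}{91100}$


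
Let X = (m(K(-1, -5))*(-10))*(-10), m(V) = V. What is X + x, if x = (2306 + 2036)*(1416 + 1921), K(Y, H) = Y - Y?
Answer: 14489254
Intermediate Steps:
K(Y, H) = 0
x = 14489254 (x = 4342*3337 = 14489254)
X = 0 (X = (0*(-10))*(-10) = 0*(-10) = 0)
X + x = 0 + 14489254 = 14489254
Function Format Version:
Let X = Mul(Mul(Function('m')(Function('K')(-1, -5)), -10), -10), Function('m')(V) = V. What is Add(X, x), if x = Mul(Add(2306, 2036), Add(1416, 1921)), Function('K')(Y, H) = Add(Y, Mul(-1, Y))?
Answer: 14489254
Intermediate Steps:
Function('K')(Y, H) = 0
x = 14489254 (x = Mul(4342, 3337) = 14489254)
X = 0 (X = Mul(Mul(0, -10), -10) = Mul(0, -10) = 0)
Add(X, x) = Add(0, 14489254) = 14489254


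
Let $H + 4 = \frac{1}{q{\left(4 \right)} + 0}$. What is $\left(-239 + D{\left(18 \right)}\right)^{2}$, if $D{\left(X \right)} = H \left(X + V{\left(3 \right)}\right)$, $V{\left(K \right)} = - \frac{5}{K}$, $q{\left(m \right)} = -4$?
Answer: $\frac{13697401}{144} \approx 95121.0$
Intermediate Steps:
$H = - \frac{17}{4}$ ($H = -4 + \frac{1}{-4 + 0} = -4 + \frac{1}{-4} = -4 - \frac{1}{4} = - \frac{17}{4} \approx -4.25$)
$D{\left(X \right)} = \frac{85}{12} - \frac{17 X}{4}$ ($D{\left(X \right)} = - \frac{17 \left(X - \frac{5}{3}\right)}{4} = - \frac{17 \left(- \frac{5}{3} + X\right)}{4} = \frac{85}{12} - \frac{17 X}{4}$)
$\left(-239 + D{\left(18 \right)}\right)^{2} = \left(-239 + \left(\frac{85}{12} - \frac{153}{2}\right)\right)^{2} = \left(-239 - \frac{833}{12}\right)^{2} = \left(- \frac{3701}{12}\right)^{2} = \frac{13697401}{144}$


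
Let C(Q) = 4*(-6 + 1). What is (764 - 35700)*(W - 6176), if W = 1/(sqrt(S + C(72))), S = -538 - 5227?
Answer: 215764736 + 34936*I*sqrt(5785)/5785 ≈ 2.1576e+8 + 459.33*I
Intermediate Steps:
C(Q) = -20 (C(Q) = 4*(-5) = -20)
S = -5765
W = -I*sqrt(5785)/5785 (W = 1/(sqrt(-5765 - 20)) = 1/(sqrt(-5785)) = 1/(I*sqrt(5785)) = -I*sqrt(5785)/5785 ≈ -0.013148*I)
(764 - 35700)*(W - 6176) = (764 - 35700)*(-I*sqrt(5785)/5785 - 6176) = -34936*(-6176 - I*sqrt(5785)/5785) = 215764736 + 34936*I*sqrt(5785)/5785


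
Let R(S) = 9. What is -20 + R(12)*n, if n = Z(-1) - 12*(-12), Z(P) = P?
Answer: 1267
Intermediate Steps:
n = 143 (n = -1 - 12*(-12) = -1 - 1*(-144) = -1 + 144 = 143)
-20 + R(12)*n = -20 + 9*143 = -20 + 1287 = 1267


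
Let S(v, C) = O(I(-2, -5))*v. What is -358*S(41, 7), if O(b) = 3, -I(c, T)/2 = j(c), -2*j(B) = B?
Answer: -44034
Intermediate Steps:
j(B) = -B/2
I(c, T) = c (I(c, T) = -(-1)*c = c)
S(v, C) = 3*v
-358*S(41, 7) = -1074*41 = -358*123 = -44034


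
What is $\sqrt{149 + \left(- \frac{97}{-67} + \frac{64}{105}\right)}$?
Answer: $\frac{4 \sqrt{467250630}}{7035} \approx 12.291$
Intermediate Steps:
$\sqrt{149 + \left(- \frac{97}{-67} + \frac{64}{105}\right)} = \sqrt{149 + \left(\left(-97\right) \left(- \frac{1}{67}\right) + 64 \cdot \frac{1}{105}\right)} = \sqrt{149 + \left(\frac{97}{67} + \frac{64}{105}\right)} = \sqrt{149 + \frac{14473}{7035}} = \sqrt{\frac{1062688}{7035}} = \frac{4 \sqrt{467250630}}{7035}$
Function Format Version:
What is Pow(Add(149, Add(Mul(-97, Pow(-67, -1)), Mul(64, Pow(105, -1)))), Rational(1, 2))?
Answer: Mul(Rational(4, 7035), Pow(467250630, Rational(1, 2))) ≈ 12.291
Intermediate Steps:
Pow(Add(149, Add(Mul(-97, Pow(-67, -1)), Mul(64, Pow(105, -1)))), Rational(1, 2)) = Pow(Add(149, Add(Mul(-97, Rational(-1, 67)), Mul(64, Rational(1, 105)))), Rational(1, 2)) = Pow(Add(149, Add(Rational(97, 67), Rational(64, 105))), Rational(1, 2)) = Pow(Add(149, Rational(14473, 7035)), Rational(1, 2)) = Pow(Rational(1062688, 7035), Rational(1, 2)) = Mul(Rational(4, 7035), Pow(467250630, Rational(1, 2)))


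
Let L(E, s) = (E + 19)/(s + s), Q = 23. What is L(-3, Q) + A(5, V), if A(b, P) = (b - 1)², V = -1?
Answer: 376/23 ≈ 16.348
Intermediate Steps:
A(b, P) = (-1 + b)²
L(E, s) = (19 + E)/(2*s) (L(E, s) = (19 + E)/((2*s)) = (19 + E)*(1/(2*s)) = (19 + E)/(2*s))
L(-3, Q) + A(5, V) = (½)*(19 - 3)/23 + (-1 + 5)² = (½)*(1/23)*16 + 4² = 8/23 + 16 = 376/23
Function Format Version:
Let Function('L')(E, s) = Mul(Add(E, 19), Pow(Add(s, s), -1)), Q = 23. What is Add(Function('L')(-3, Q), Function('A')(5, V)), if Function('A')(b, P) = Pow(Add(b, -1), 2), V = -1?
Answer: Rational(376, 23) ≈ 16.348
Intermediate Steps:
Function('A')(b, P) = Pow(Add(-1, b), 2)
Function('L')(E, s) = Mul(Rational(1, 2), Pow(s, -1), Add(19, E)) (Function('L')(E, s) = Mul(Add(19, E), Pow(Mul(2, s), -1)) = Mul(Add(19, E), Mul(Rational(1, 2), Pow(s, -1))) = Mul(Rational(1, 2), Pow(s, -1), Add(19, E)))
Add(Function('L')(-3, Q), Function('A')(5, V)) = Add(Mul(Rational(1, 2), Pow(23, -1), Add(19, -3)), Pow(Add(-1, 5), 2)) = Add(Mul(Rational(1, 2), Rational(1, 23), 16), Pow(4, 2)) = Add(Rational(8, 23), 16) = Rational(376, 23)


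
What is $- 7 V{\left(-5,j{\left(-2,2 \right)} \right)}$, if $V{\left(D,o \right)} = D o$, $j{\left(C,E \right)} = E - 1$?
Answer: $35$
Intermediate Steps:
$j{\left(C,E \right)} = -1 + E$
$- 7 V{\left(-5,j{\left(-2,2 \right)} \right)} = - 7 \left(- 5 \left(-1 + 2\right)\right) = - 7 \left(\left(-5\right) 1\right) = \left(-7\right) \left(-5\right) = 35$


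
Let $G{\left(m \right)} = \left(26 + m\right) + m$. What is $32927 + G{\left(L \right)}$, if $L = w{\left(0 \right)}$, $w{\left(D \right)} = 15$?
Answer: $32983$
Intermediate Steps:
$L = 15$
$G{\left(m \right)} = 26 + 2 m$
$32927 + G{\left(L \right)} = 32927 + \left(26 + 2 \cdot 15\right) = 32927 + \left(26 + 30\right) = 32927 + 56 = 32983$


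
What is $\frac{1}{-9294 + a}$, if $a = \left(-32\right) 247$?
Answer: $- \frac{1}{17198} \approx -5.8146 \cdot 10^{-5}$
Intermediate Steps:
$a = -7904$
$\frac{1}{-9294 + a} = \frac{1}{-9294 - 7904} = \frac{1}{-17198} = - \frac{1}{17198}$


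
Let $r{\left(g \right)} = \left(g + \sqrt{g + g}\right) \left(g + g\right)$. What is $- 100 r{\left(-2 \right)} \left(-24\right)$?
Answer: $19200 - 19200 i \approx 19200.0 - 19200.0 i$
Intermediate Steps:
$r{\left(g \right)} = 2 g \left(g + \sqrt{2} \sqrt{g}\right)$ ($r{\left(g \right)} = \left(g + \sqrt{2 g}\right) 2 g = \left(g + \sqrt{2} \sqrt{g}\right) 2 g = 2 g \left(g + \sqrt{2} \sqrt{g}\right)$)
$- 100 r{\left(-2 \right)} \left(-24\right) = - 100 \left(2 \left(-2\right)^{2} + 2 \sqrt{2} \left(-2\right)^{\frac{3}{2}}\right) \left(-24\right) = - 100 \left(2 \cdot 4 + 2 \sqrt{2} \left(- 2 i \sqrt{2}\right)\right) \left(-24\right) = - 100 \left(8 - 8 i\right) \left(-24\right) = \left(-800 + 800 i\right) \left(-24\right) = 19200 - 19200 i$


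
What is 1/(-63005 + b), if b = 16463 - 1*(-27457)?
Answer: -1/19085 ≈ -5.2397e-5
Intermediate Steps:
b = 43920 (b = 16463 + 27457 = 43920)
1/(-63005 + b) = 1/(-63005 + 43920) = 1/(-19085) = -1/19085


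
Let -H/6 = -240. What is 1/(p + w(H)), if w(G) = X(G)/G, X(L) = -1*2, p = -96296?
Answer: -720/69333121 ≈ -1.0385e-5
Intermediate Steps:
H = 1440 (H = -6*(-240) = 1440)
X(L) = -2
w(G) = -2/G
1/(p + w(H)) = 1/(-96296 - 2/1440) = 1/(-96296 - 2*1/1440) = 1/(-96296 - 1/720) = 1/(-69333121/720) = -720/69333121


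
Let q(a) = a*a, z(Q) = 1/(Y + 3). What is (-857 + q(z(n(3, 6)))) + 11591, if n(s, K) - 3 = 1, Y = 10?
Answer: 1814047/169 ≈ 10734.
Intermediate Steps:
n(s, K) = 4 (n(s, K) = 3 + 1 = 4)
z(Q) = 1/13 (z(Q) = 1/(10 + 3) = 1/13)
q(a) = a²
(-857 + q(z(n(3, 6)))) + 11591 = (-857 + (1/13)²) + 11591 = (-857 + 1/169) + 11591 = -144832/169 + 11591 = 1814047/169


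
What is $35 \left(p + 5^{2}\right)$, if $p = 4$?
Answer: $1015$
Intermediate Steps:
$35 \left(p + 5^{2}\right) = 35 \left(4 + 5^{2}\right) = 35 \left(4 + 25\right) = 35 \cdot 29 = 1015$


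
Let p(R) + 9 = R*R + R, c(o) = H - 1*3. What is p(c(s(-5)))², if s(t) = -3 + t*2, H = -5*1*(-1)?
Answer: 9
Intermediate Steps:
H = 5 (H = -5*(-1) = 5)
s(t) = -3 + 2*t
c(o) = 2 (c(o) = 5 - 1*3 = 5 - 3 = 2)
p(R) = -9 + R + R² (p(R) = -9 + (R*R + R) = -9 + (R² + R) = -9 + (R + R²) = -9 + R + R²)
p(c(s(-5)))² = (-9 + 2 + 2²)² = (-9 + 2 + 4)² = (-3)² = 9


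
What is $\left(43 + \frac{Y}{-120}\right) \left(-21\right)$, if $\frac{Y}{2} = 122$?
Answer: $- \frac{8603}{10} \approx -860.3$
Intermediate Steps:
$Y = 244$ ($Y = 2 \cdot 122 = 244$)
$\left(43 + \frac{Y}{-120}\right) \left(-21\right) = \left(43 + \frac{244}{-120}\right) \left(-21\right) = \left(43 + 244 \left(- \frac{1}{120}\right)\right) \left(-21\right) = \left(43 - \frac{61}{30}\right) \left(-21\right) = \frac{1229}{30} \left(-21\right) = - \frac{8603}{10}$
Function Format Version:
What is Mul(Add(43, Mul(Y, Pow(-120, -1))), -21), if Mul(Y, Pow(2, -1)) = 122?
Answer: Rational(-8603, 10) ≈ -860.30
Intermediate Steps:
Y = 244 (Y = Mul(2, 122) = 244)
Mul(Add(43, Mul(Y, Pow(-120, -1))), -21) = Mul(Add(43, Mul(244, Pow(-120, -1))), -21) = Mul(Add(43, Mul(244, Rational(-1, 120))), -21) = Mul(Add(43, Rational(-61, 30)), -21) = Mul(Rational(1229, 30), -21) = Rational(-8603, 10)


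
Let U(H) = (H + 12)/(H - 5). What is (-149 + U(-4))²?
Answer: 1819801/81 ≈ 22467.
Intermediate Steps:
U(H) = (12 + H)/(-5 + H)
(-149 + U(-4))² = (-149 + (12 - 4)/(-5 - 4))² = (-149 + 8/(-9))² = (-149 - ⅑*8)² = (-149 - 8/9)² = (-1349/9)² = 1819801/81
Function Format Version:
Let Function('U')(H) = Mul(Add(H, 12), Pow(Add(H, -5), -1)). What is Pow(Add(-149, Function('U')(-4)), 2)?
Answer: Rational(1819801, 81) ≈ 22467.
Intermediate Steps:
Function('U')(H) = Mul(Pow(Add(-5, H), -1), Add(12, H)) (Function('U')(H) = Mul(Add(12, H), Pow(Add(-5, H), -1)) = Mul(Pow(Add(-5, H), -1), Add(12, H)))
Pow(Add(-149, Function('U')(-4)), 2) = Pow(Add(-149, Mul(Pow(Add(-5, -4), -1), Add(12, -4))), 2) = Pow(Add(-149, Mul(Pow(-9, -1), 8)), 2) = Pow(Add(-149, Mul(Rational(-1, 9), 8)), 2) = Pow(Add(-149, Rational(-8, 9)), 2) = Pow(Rational(-1349, 9), 2) = Rational(1819801, 81)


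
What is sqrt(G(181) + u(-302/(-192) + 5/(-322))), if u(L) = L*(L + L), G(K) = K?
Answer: sqrt(44397542498)/15456 ≈ 13.633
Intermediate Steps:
u(L) = 2*L**2 (u(L) = L*(2*L) = 2*L**2)
sqrt(G(181) + u(-302/(-192) + 5/(-322))) = sqrt(181 + 2*(-302/(-192) + 5/(-322))**2) = sqrt(181 + 2*(-302*(-1/192) + 5*(-1/322))**2) = sqrt(181 + 2*(151/96 - 5/322)**2) = sqrt(181 + 2*(24071/15456)**2) = sqrt(181 + 2*(579413041/238887936)) = sqrt(181 + 579413041/119443968) = sqrt(22198771249/119443968) = sqrt(44397542498)/15456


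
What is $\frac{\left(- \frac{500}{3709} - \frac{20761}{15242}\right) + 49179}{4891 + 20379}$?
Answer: $\frac{2780131029913}{1428578246060} \approx 1.9461$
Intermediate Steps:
$\frac{\left(- \frac{500}{3709} - \frac{20761}{15242}\right) + 49179}{4891 + 20379} = \frac{\left(\left(-500\right) \frac{1}{3709} - \frac{20761}{15242}\right) + 49179}{25270} = \left(\left(- \frac{500}{3709} - \frac{20761}{15242}\right) + 49179\right) \frac{1}{25270} = \left(- \frac{84623549}{56532578} + 49179\right) \frac{1}{25270} = \frac{2780131029913}{56532578} \cdot \frac{1}{25270} = \frac{2780131029913}{1428578246060}$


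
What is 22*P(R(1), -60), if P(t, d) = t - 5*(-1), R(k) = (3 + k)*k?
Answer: 198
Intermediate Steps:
R(k) = k*(3 + k)
P(t, d) = 5 + t (P(t, d) = t + 5 = 5 + t)
22*P(R(1), -60) = 22*(5 + 1*(3 + 1)) = 22*(5 + 1*4) = 22*(5 + 4) = 22*9 = 198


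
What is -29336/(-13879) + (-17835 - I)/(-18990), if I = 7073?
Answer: 451394386/131781105 ≈ 3.4253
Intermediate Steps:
-29336/(-13879) + (-17835 - I)/(-18990) = -29336/(-13879) + (-17835 - 1*7073)/(-18990) = -29336*(-1/13879) + (-17835 - 7073)*(-1/18990) = 29336/13879 - 24908*(-1/18990) = 29336/13879 + 12454/9495 = 451394386/131781105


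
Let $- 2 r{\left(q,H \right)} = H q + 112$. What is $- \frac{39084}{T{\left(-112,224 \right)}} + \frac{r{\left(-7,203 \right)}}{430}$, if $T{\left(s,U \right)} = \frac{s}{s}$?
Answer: $- \frac{33610931}{860} \approx -39083.0$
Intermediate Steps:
$T{\left(s,U \right)} = 1$
$r{\left(q,H \right)} = -56 - \frac{H q}{2}$ ($r{\left(q,H \right)} = - \frac{H q + 112}{2} = - \frac{112 + H q}{2} = -56 - \frac{H q}{2}$)
$- \frac{39084}{T{\left(-112,224 \right)}} + \frac{r{\left(-7,203 \right)}}{430} = - \frac{39084}{1} + \frac{-56 - \frac{203}{2} \left(-7\right)}{430} = \left(-39084\right) 1 + \left(-56 + \frac{1421}{2}\right) \frac{1}{430} = -39084 + \frac{1309}{2} \cdot \frac{1}{430} = -39084 + \frac{1309}{860} = - \frac{33610931}{860}$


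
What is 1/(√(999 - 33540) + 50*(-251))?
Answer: -12550/157535041 - I*√32541/157535041 ≈ -7.9665e-5 - 1.1451e-6*I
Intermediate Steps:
1/(√(999 - 33540) + 50*(-251)) = 1/(√(-32541) - 12550) = 1/(I*√32541 - 12550) = 1/(-12550 + I*√32541)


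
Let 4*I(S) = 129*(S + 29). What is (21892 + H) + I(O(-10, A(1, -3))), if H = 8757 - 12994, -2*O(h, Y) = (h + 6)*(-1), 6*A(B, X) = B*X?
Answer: 74103/4 ≈ 18526.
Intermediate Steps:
A(B, X) = B*X/6 (A(B, X) = (B*X)/6 = B*X/6)
O(h, Y) = 3 + h/2 (O(h, Y) = -(h + 6)*(-1)/2 = -(6 + h)*(-1)/2 = -(-6 - h)/2 = 3 + h/2)
H = -4237
I(S) = 3741/4 + 129*S/4 (I(S) = (129*(S + 29))/4 = (129*(29 + S))/4 = (3741 + 129*S)/4 = 3741/4 + 129*S/4)
(21892 + H) + I(O(-10, A(1, -3))) = (21892 - 4237) + (3741/4 + 129*(3 + (½)*(-10))/4) = 17655 + (3741/4 + 129*(3 - 5)/4) = 17655 + (3741/4 + (129/4)*(-2)) = 17655 + (3741/4 - 129/2) = 17655 + 3483/4 = 74103/4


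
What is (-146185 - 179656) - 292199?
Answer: -618040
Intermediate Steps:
(-146185 - 179656) - 292199 = -325841 - 292199 = -618040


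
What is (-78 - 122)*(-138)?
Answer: 27600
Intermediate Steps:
(-78 - 122)*(-138) = -200*(-138) = 27600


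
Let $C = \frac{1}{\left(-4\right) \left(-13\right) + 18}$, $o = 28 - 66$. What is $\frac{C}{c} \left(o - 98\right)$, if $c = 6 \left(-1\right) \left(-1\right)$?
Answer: $- \frac{34}{105} \approx -0.32381$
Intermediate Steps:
$c = 6$ ($c = \left(-6\right) \left(-1\right) = 6$)
$o = -38$ ($o = 28 - 66 = -38$)
$C = \frac{1}{70}$ ($C = \frac{1}{52 + 18} = \frac{1}{70} \approx 0.014286$)
$\frac{C}{c} \left(o - 98\right) = \frac{1}{70 \cdot 6} \left(-38 - 98\right) = \frac{1}{70} \cdot \frac{1}{6} \left(-38 - 98\right) = \frac{1}{420} \left(-136\right) = - \frac{34}{105}$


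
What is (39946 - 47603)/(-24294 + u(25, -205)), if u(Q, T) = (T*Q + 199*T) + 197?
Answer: 7657/70017 ≈ 0.10936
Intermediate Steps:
u(Q, T) = 197 + 199*T + Q*T (u(Q, T) = (Q*T + 199*T) + 197 = (199*T + Q*T) + 197 = 197 + 199*T + Q*T)
(39946 - 47603)/(-24294 + u(25, -205)) = (39946 - 47603)/(-24294 + (197 + 199*(-205) + 25*(-205))) = -7657/(-24294 + (197 - 40795 - 5125)) = -7657/(-24294 - 45723) = -7657/(-70017) = -7657*(-1/70017) = 7657/70017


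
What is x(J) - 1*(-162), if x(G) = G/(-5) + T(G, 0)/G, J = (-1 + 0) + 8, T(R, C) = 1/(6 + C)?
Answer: 33731/210 ≈ 160.62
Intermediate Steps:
J = 7 (J = -1 + 8 = 7)
x(G) = -G/5 + 1/(6*G) (x(G) = G/(-5) + 1/((6 + 0)*G) = G*(-1/5) + 1/(6*G) = -G/5 + 1/(6*G))
x(J) - 1*(-162) = (-1/5*7 + (1/6)/7) - 1*(-162) = (-7/5 + (1/6)*(1/7)) + 162 = (-7/5 + 1/42) + 162 = -289/210 + 162 = 33731/210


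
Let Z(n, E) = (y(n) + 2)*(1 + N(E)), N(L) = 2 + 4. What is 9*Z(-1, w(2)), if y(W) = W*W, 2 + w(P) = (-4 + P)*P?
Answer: 189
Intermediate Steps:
w(P) = -2 + P*(-4 + P) (w(P) = -2 + (-4 + P)*P = -2 + P*(-4 + P))
y(W) = W²
N(L) = 6
Z(n, E) = 14 + 7*n² (Z(n, E) = (n² + 2)*(1 + 6) = (2 + n²)*7 = 14 + 7*n²)
9*Z(-1, w(2)) = 9*(14 + 7*(-1)²) = 9*(14 + 7*1) = 9*(14 + 7) = 9*21 = 189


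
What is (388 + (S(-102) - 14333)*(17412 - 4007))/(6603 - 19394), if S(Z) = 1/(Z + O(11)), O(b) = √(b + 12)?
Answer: 284934141721/18969053 + 1915*√23/18969053 ≈ 15021.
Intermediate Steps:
O(b) = √(12 + b)
S(Z) = 1/(Z + √23) (S(Z) = 1/(Z + √(12 + 11)) = 1/(Z + √23))
(388 + (S(-102) - 14333)*(17412 - 4007))/(6603 - 19394) = (388 + (1/(-102 + √23) - 14333)*(17412 - 4007))/(6603 - 19394) = (388 + (-14333 + 1/(-102 + √23))*13405)/(-12791) = (388 + (-192133865 + 13405/(-102 + √23)))*(-1/12791) = (-192133477 + 13405/(-102 + √23))*(-1/12791) = 192133477/12791 - 13405/(12791*(-102 + √23))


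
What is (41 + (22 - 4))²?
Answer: 3481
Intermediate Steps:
(41 + (22 - 4))² = (41 + 18)² = 59² = 3481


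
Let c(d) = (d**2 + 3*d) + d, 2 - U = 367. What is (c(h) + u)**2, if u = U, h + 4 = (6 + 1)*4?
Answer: 94249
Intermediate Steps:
U = -365 (U = 2 - 1*367 = 2 - 367 = -365)
h = 24 (h = -4 + (6 + 1)*4 = -4 + 7*4 = -4 + 28 = 24)
u = -365
c(d) = d**2 + 4*d
(c(h) + u)**2 = (24*(4 + 24) - 365)**2 = (24*28 - 365)**2 = (672 - 365)**2 = 307**2 = 94249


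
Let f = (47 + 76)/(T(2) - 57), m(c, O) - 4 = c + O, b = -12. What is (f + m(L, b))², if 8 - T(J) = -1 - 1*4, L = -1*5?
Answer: 483025/1936 ≈ 249.50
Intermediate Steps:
L = -5
m(c, O) = 4 + O + c (m(c, O) = 4 + (c + O) = 4 + (O + c) = 4 + O + c)
T(J) = 13 (T(J) = 8 - (-1 - 1*4) = 8 - (-1 - 4) = 8 - 1*(-5) = 8 + 5 = 13)
f = -123/44 (f = (47 + 76)/(13 - 57) = 123/(-44) = 123*(-1/44) = -123/44 ≈ -2.7955)
(f + m(L, b))² = (-123/44 + (4 - 12 - 5))² = (-123/44 - 13)² = (-695/44)² = 483025/1936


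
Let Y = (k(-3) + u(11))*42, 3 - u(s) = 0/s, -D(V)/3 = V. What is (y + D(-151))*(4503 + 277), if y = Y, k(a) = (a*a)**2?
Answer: 19029180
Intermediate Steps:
k(a) = a**4 (k(a) = (a**2)**2 = a**4)
D(V) = -3*V
u(s) = 3 (u(s) = 3 - 0/s = 3 - 1*0 = 3 + 0 = 3)
Y = 3528 (Y = ((-3)**4 + 3)*42 = (81 + 3)*42 = 84*42 = 3528)
y = 3528
(y + D(-151))*(4503 + 277) = (3528 - 3*(-151))*(4503 + 277) = (3528 + 453)*4780 = 3981*4780 = 19029180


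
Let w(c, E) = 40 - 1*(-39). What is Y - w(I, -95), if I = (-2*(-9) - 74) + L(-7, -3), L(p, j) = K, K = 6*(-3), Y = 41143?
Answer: 41064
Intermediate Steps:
K = -18
L(p, j) = -18
I = -74 (I = (-2*(-9) - 74) - 18 = (18 - 74) - 18 = -56 - 18 = -74)
w(c, E) = 79 (w(c, E) = 40 + 39 = 79)
Y - w(I, -95) = 41143 - 1*79 = 41143 - 79 = 41064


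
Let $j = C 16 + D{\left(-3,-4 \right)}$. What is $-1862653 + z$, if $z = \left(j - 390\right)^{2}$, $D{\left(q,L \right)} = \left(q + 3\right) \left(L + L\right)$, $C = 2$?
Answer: $-1734489$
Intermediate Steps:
$D{\left(q,L \right)} = 2 L \left(3 + q\right)$ ($D{\left(q,L \right)} = \left(3 + q\right) 2 L = 2 L \left(3 + q\right)$)
$j = 32$ ($j = 2 \cdot 16 + 2 \left(-4\right) \left(3 - 3\right) = 32 + 2 \left(-4\right) 0 = 32 + 0 = 32$)
$z = 128164$ ($z = \left(32 - 390\right)^{2} = \left(-358\right)^{2} = 128164$)
$-1862653 + z = -1862653 + 128164 = -1734489$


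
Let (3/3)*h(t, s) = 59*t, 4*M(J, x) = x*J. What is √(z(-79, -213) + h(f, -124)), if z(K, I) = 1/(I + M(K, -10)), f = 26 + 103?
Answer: √7314109/31 ≈ 87.241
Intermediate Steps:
M(J, x) = J*x/4 (M(J, x) = (x*J)/4 = (J*x)/4 = J*x/4)
f = 129
h(t, s) = 59*t
z(K, I) = 1/(I - 5*K/2) (z(K, I) = 1/(I + (¼)*K*(-10)) = 1/(I - 5*K/2))
√(z(-79, -213) + h(f, -124)) = √(2/(-5*(-79) + 2*(-213)) + 59*129) = √(2/(395 - 426) + 7611) = √(2/(-31) + 7611) = √(2*(-1/31) + 7611) = √(-2/31 + 7611) = √(235939/31) = √7314109/31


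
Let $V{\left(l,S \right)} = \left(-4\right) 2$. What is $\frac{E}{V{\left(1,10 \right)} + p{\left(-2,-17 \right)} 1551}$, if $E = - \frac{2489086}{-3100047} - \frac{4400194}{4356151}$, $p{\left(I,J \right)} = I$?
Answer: $\frac{1398986870566}{20999144264795835} \approx 6.6621 \cdot 10^{-5}$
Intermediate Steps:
$V{\left(l,S \right)} = -8$
$E = - \frac{2797973741132}{13504272839097}$ ($E = \left(-2489086\right) \left(- \frac{1}{3100047}\right) - \frac{4400194}{4356151} = \frac{2489086}{3100047} - \frac{4400194}{4356151} = - \frac{2797973741132}{13504272839097} \approx -0.20719$)
$\frac{E}{V{\left(1,10 \right)} + p{\left(-2,-17 \right)} 1551} = - \frac{2797973741132}{13504272839097 \left(-8 - 3102\right)} = - \frac{2797973741132}{13504272839097 \left(-3110\right)} = \left(- \frac{2797973741132}{13504272839097}\right) \left(- \frac{1}{3110}\right) = \frac{1398986870566}{20999144264795835}$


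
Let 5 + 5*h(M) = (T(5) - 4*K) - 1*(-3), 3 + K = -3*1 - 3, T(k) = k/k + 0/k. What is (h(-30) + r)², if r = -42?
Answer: 1225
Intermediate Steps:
T(k) = 1 (T(k) = 1 + 0 = 1)
K = -9 (K = -3 + (-3*1 - 3) = -3 + (-3 - 3) = -3 - 6 = -9)
h(M) = 7 (h(M) = -1 + ((1 - 4*(-9)) - 1*(-3))/5 = -1 + ((1 + 36) + 3)/5 = -1 + (37 + 3)/5 = -1 + (⅕)*40 = -1 + 8 = 7)
(h(-30) + r)² = (7 - 42)² = (-35)² = 1225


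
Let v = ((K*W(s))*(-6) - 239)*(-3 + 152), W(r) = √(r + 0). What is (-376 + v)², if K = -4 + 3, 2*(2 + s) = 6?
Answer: 1231518649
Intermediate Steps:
s = 1 (s = -2 + (½)*6 = -2 + 3 = 1)
W(r) = √r
K = -1
v = -34717 (v = (-√1*(-6) - 239)*(-3 + 152) = (-1*1*(-6) - 239)*149 = (-1*(-6) - 239)*149 = (6 - 239)*149 = -233*149 = -34717)
(-376 + v)² = (-376 - 34717)² = (-35093)² = 1231518649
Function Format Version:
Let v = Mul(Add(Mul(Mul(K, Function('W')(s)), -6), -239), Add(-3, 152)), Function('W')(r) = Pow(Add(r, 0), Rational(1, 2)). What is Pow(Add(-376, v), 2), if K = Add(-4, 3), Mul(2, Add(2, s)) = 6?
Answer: 1231518649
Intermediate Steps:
s = 1 (s = Add(-2, Mul(Rational(1, 2), 6)) = Add(-2, 3) = 1)
Function('W')(r) = Pow(r, Rational(1, 2))
K = -1
v = -34717 (v = Mul(Add(Mul(Mul(-1, Pow(1, Rational(1, 2))), -6), -239), Add(-3, 152)) = Mul(Add(Mul(Mul(-1, 1), -6), -239), 149) = Mul(Add(Mul(-1, -6), -239), 149) = Mul(Add(6, -239), 149) = Mul(-233, 149) = -34717)
Pow(Add(-376, v), 2) = Pow(Add(-376, -34717), 2) = Pow(-35093, 2) = 1231518649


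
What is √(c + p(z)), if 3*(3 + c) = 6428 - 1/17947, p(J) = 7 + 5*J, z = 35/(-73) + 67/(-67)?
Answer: 113*√2588096973819/3930393 ≈ 46.252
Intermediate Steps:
z = -108/73 (z = 35*(-1/73) + 67*(-1/67) = -35/73 - 1 = -108/73 ≈ -1.4795)
c = 115201792/53841 (c = -3 + (6428 - 1/17947)/3 = -3 + (⅓)*(115363315/17947) = -3 + 115363315/53841 = 115201792/53841 ≈ 2139.7)
√(c + p(z)) = √(115201792/53841 + (7 + 5*(-108/73))) = √(115201792/53841 + (7 - 540/73)) = √(115201792/53841 - 29/73) = √(8408169427/3930393) = 113*√2588096973819/3930393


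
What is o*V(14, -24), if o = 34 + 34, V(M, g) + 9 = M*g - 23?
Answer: -25024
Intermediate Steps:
V(M, g) = -32 + M*g (V(M, g) = -9 + (M*g - 23) = -9 + (-23 + M*g) = -32 + M*g)
o = 68
o*V(14, -24) = 68*(-32 + 14*(-24)) = 68*(-32 - 336) = 68*(-368) = -25024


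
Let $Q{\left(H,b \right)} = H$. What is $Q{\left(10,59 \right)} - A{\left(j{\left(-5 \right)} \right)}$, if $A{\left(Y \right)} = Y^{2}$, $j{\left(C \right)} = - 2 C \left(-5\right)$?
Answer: $-2490$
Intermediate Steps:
$j{\left(C \right)} = 10 C$ ($j{\left(C \right)} = - 2 \left(- 5 C\right) = 10 C$)
$Q{\left(10,59 \right)} - A{\left(j{\left(-5 \right)} \right)} = 10 - \left(10 \left(-5\right)\right)^{2} = 10 - \left(-50\right)^{2} = 10 - 2500 = -2490$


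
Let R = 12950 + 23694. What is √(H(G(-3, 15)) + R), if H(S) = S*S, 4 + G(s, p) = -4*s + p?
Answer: √37173 ≈ 192.80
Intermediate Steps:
G(s, p) = -4 + p - 4*s (G(s, p) = -4 + (-4*s + p) = -4 + (p - 4*s) = -4 + p - 4*s)
H(S) = S²
R = 36644
√(H(G(-3, 15)) + R) = √((-4 + 15 - 4*(-3))² + 36644) = √((-4 + 15 + 12)² + 36644) = √(23² + 36644) = √(529 + 36644) = √37173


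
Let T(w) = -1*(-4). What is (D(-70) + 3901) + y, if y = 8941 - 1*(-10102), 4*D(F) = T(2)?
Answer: 22945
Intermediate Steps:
T(w) = 4
D(F) = 1 (D(F) = (¼)*4 = 1)
y = 19043 (y = 8941 + 10102 = 19043)
(D(-70) + 3901) + y = (1 + 3901) + 19043 = 3902 + 19043 = 22945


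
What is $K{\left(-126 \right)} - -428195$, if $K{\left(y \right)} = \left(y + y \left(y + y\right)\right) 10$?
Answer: $744455$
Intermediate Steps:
$K{\left(y \right)} = 10 y + 20 y^{2}$ ($K{\left(y \right)} = \left(y + y 2 y\right) 10 = \left(y + 2 y^{2}\right) 10 = 10 y + 20 y^{2}$)
$K{\left(-126 \right)} - -428195 = 10 \left(-126\right) \left(1 + 2 \left(-126\right)\right) - -428195 = 10 \left(-126\right) \left(1 - 252\right) + 428195 = 10 \left(-126\right) \left(-251\right) + 428195 = 316260 + 428195 = 744455$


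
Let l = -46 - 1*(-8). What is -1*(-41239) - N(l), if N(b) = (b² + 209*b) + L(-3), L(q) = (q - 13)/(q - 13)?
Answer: 47736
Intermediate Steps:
L(q) = 1 (L(q) = (-13 + q)/(-13 + q) = 1)
l = -38 (l = -46 + 8 = -38)
N(b) = 1 + b² + 209*b (N(b) = (b² + 209*b) + 1 = 1 + b² + 209*b)
-1*(-41239) - N(l) = -1*(-41239) - (1 + (-38)² + 209*(-38)) = 41239 - (1 + 1444 - 7942) = 41239 - 1*(-6497) = 41239 + 6497 = 47736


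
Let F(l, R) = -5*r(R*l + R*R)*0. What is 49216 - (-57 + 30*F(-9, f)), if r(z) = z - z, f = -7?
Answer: 49273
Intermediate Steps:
r(z) = 0
F(l, R) = 0 (F(l, R) = -5*0*0 = 0*0 = 0)
49216 - (-57 + 30*F(-9, f)) = 49216 - (-57 + 30*0) = 49216 - (-57 + 0) = 49216 - 1*(-57) = 49216 + 57 = 49273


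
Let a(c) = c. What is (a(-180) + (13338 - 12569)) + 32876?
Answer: 33465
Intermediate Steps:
(a(-180) + (13338 - 12569)) + 32876 = (-180 + (13338 - 12569)) + 32876 = (-180 + 769) + 32876 = 589 + 32876 = 33465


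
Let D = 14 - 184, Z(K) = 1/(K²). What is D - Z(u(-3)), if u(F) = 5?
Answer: -4251/25 ≈ -170.04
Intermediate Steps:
Z(K) = K⁻²
D = -170
D - Z(u(-3)) = -170 - 1/5² = -170 - 1*1/25 = -170 - 1/25 = -4251/25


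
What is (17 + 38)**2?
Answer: 3025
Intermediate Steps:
(17 + 38)**2 = 55**2 = 3025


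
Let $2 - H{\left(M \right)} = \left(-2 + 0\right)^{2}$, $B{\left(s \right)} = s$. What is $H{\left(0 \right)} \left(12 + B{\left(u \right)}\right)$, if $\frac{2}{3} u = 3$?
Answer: $-33$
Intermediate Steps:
$u = \frac{9}{2}$ ($u = \frac{3}{2} \cdot 3 = \frac{9}{2} \approx 4.5$)
$H{\left(M \right)} = -2$ ($H{\left(M \right)} = 2 - \left(-2 + 0\right)^{2} = 2 - \left(-2\right)^{2} = 2 - 4 = -2$)
$H{\left(0 \right)} \left(12 + B{\left(u \right)}\right) = - 2 \left(12 + \frac{9}{2}\right) = \left(-2\right) \frac{33}{2} = -33$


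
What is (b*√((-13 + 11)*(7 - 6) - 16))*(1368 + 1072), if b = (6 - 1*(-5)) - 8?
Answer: 21960*I*√2 ≈ 31056.0*I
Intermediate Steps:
b = 3 (b = (6 + 5) - 8 = 11 - 8 = 3)
(b*√((-13 + 11)*(7 - 6) - 16))*(1368 + 1072) = (3*√((-13 + 11)*(7 - 6) - 16))*(1368 + 1072) = (3*√(-2*1 - 16))*2440 = (3*√(-2 - 16))*2440 = (3*√(-18))*2440 = (3*(3*I*√2))*2440 = (9*I*√2)*2440 = 21960*I*√2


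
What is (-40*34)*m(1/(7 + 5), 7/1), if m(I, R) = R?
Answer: -9520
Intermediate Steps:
(-40*34)*m(1/(7 + 5), 7/1) = (-40*34)*(7/1) = -9520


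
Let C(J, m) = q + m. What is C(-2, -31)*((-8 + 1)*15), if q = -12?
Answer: 4515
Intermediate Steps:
C(J, m) = -12 + m
C(-2, -31)*((-8 + 1)*15) = (-12 - 31)*((-8 + 1)*15) = -(-301)*15 = -43*(-105) = 4515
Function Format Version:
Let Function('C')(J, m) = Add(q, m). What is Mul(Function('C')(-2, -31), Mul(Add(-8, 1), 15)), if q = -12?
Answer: 4515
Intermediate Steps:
Function('C')(J, m) = Add(-12, m)
Mul(Function('C')(-2, -31), Mul(Add(-8, 1), 15)) = Mul(Add(-12, -31), Mul(Add(-8, 1), 15)) = Mul(-43, Mul(-7, 15)) = Mul(-43, -105) = 4515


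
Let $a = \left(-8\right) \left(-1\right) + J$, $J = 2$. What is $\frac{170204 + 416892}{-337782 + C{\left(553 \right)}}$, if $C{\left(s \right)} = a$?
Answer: $- \frac{146774}{84443} \approx -1.7381$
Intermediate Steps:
$a = 10$ ($a = \left(-8\right) \left(-1\right) + 2 = 8 + 2 = 10$)
$C{\left(s \right)} = 10$
$\frac{170204 + 416892}{-337782 + C{\left(553 \right)}} = \frac{170204 + 416892}{-337782 + 10} = \frac{587096}{-337772} = 587096 \left(- \frac{1}{337772}\right) = - \frac{146774}{84443}$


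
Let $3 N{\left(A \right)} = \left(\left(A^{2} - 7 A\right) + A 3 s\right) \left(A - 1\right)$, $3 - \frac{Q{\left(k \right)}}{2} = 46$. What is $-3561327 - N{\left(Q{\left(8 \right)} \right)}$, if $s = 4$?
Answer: $-3359313$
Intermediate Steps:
$Q{\left(k \right)} = -86$ ($Q{\left(k \right)} = 6 - 92 = -86$)
$N{\left(A \right)} = \frac{\left(-1 + A\right) \left(A^{2} + 5 A\right)}{3}$ ($N{\left(A \right)} = \frac{\left(\left(A^{2} - 7 A\right) + A 3 \cdot 4\right) \left(A - 1\right)}{3} = \frac{\left(\left(A^{2} - 7 A\right) + 3 A 4\right) \left(-1 + A\right)}{3} = \frac{\left(\left(A^{2} - 7 A\right) + 12 A\right) \left(-1 + A\right)}{3} = \frac{\left(A^{2} + 5 A\right) \left(-1 + A\right)}{3} = \frac{\left(-1 + A\right) \left(A^{2} + 5 A\right)}{3}$)
$-3561327 - N{\left(Q{\left(8 \right)} \right)} = -3561327 - \frac{1}{3} \left(-86\right) \left(-5 + \left(-86\right)^{2} + 4 \left(-86\right)\right) = -3561327 - \frac{1}{3} \left(-86\right) \left(-5 + 7396 - 344\right) = -3561327 - \frac{1}{3} \left(-86\right) 7047 = -3561327 - -202014 = -3561327 + 202014 = -3359313$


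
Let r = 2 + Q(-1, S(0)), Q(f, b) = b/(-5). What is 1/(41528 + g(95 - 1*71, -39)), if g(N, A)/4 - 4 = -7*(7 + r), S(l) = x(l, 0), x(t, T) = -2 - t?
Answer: 5/206404 ≈ 2.4224e-5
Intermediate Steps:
S(l) = -2 - l
Q(f, b) = -b/5 (Q(f, b) = b*(-1/5) = -b/5)
r = 12/5 (r = 2 - (-2 - 1*0)/5 = 2 - (-2 + 0)/5 = 2 - 1/5*(-2) = 2 + 2/5 = 12/5 ≈ 2.4000)
g(N, A) = -1236/5 (g(N, A) = 16 + 4*(-7*(7 + 12/5)) = 16 + 4*(-7*47/5) = 16 + 4*(-329/5) = 16 - 1316/5 = -1236/5)
1/(41528 + g(95 - 1*71, -39)) = 1/(41528 - 1236/5) = 1/(206404/5) = 5/206404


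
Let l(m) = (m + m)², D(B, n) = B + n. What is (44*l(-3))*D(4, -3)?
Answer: 1584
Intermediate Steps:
l(m) = 4*m² (l(m) = (2*m)² = 4*m²)
(44*l(-3))*D(4, -3) = (44*(4*(-3)²))*(4 - 3) = (44*(4*9))*1 = (44*36)*1 = 1584*1 = 1584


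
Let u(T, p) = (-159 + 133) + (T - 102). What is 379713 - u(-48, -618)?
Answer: 379889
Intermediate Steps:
u(T, p) = -128 + T (u(T, p) = -26 + (-102 + T) = -128 + T)
379713 - u(-48, -618) = 379713 - (-128 - 48) = 379713 - 1*(-176) = 379713 + 176 = 379889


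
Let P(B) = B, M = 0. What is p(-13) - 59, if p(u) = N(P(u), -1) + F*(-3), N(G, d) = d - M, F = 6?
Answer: -78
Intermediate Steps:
N(G, d) = d (N(G, d) = d - 1*0 = d + 0 = d)
p(u) = -19 (p(u) = -1 + 6*(-3) = -1 - 18 = -19)
p(-13) - 59 = -19 - 59 = -78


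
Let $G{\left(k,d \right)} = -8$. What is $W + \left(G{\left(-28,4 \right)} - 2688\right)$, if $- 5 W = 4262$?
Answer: $- \frac{17742}{5} \approx -3548.4$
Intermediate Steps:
$W = - \frac{4262}{5}$ ($W = \left(- \frac{1}{5}\right) 4262 = - \frac{4262}{5} \approx -852.4$)
$W + \left(G{\left(-28,4 \right)} - 2688\right) = - \frac{4262}{5} - 2696 = - \frac{17742}{5}$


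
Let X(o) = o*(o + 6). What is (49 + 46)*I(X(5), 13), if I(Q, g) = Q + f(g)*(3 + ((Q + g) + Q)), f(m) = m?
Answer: 160835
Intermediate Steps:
X(o) = o*(6 + o)
I(Q, g) = Q + g*(3 + g + 2*Q) (I(Q, g) = Q + g*(3 + ((Q + g) + Q)) = Q + g*(3 + (g + 2*Q)) = Q + g*(3 + g + 2*Q))
(49 + 46)*I(X(5), 13) = (49 + 46)*(5*(6 + 5) + 13² + 3*13 + 2*(5*(6 + 5))*13) = 95*(5*11 + 169 + 39 + 2*(5*11)*13) = 95*(55 + 169 + 39 + 2*55*13) = 95*(55 + 169 + 39 + 1430) = 95*1693 = 160835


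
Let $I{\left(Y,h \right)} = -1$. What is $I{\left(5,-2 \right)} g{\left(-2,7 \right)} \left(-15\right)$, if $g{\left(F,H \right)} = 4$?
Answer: $60$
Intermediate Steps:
$I{\left(5,-2 \right)} g{\left(-2,7 \right)} \left(-15\right) = \left(-1\right) 4 \left(-15\right) = \left(-4\right) \left(-15\right) = 60$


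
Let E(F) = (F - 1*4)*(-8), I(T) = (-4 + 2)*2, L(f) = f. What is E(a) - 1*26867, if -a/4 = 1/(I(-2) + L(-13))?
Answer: -456227/17 ≈ -26837.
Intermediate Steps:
I(T) = -4 (I(T) = -2*2 = -4)
a = 4/17 (a = -4/(-4 - 13) = -4/(-17) = -4*(-1/17) = 4/17 ≈ 0.23529)
E(F) = 32 - 8*F (E(F) = (F - 4)*(-8) = (-4 + F)*(-8) = 32 - 8*F)
E(a) - 1*26867 = (32 - 8*4/17) - 1*26867 = (32 - 32/17) - 26867 = 512/17 - 26867 = -456227/17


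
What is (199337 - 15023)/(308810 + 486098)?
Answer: 92157/397454 ≈ 0.23187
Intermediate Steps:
(199337 - 15023)/(308810 + 486098) = 184314/794908 = 184314*(1/794908) = 92157/397454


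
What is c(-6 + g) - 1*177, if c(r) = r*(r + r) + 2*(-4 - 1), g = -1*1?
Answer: -89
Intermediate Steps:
g = -1
c(r) = -10 + 2*r² (c(r) = r*(2*r) + 2*(-5) = 2*r² - 10 = -10 + 2*r²)
c(-6 + g) - 1*177 = (-10 + 2*(-6 - 1)²) - 1*177 = (-10 + 2*(-7)²) - 177 = (-10 + 2*49) - 177 = (-10 + 98) - 177 = 88 - 177 = -89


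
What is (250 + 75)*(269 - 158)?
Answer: 36075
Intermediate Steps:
(250 + 75)*(269 - 158) = 325*111 = 36075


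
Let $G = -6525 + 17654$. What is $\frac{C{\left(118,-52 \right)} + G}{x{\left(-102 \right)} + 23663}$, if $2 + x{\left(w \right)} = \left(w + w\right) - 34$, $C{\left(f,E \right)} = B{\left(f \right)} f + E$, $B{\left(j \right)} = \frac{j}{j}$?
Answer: $\frac{11195}{23423} \approx 0.47795$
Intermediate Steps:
$B{\left(j \right)} = 1$
$C{\left(f,E \right)} = E + f$ ($C{\left(f,E \right)} = 1 f + E = f + E = E + f$)
$x{\left(w \right)} = -36 + 2 w$ ($x{\left(w \right)} = -2 + \left(\left(w + w\right) - 34\right) = -2 + \left(2 w - 34\right) = -2 + \left(-34 + 2 w\right) = -36 + 2 w$)
$G = 11129$
$\frac{C{\left(118,-52 \right)} + G}{x{\left(-102 \right)} + 23663} = \frac{\left(-52 + 118\right) + 11129}{\left(-36 + 2 \left(-102\right)\right) + 23663} = \frac{66 + 11129}{\left(-36 - 204\right) + 23663} = \frac{11195}{-240 + 23663} = \frac{11195}{23423}$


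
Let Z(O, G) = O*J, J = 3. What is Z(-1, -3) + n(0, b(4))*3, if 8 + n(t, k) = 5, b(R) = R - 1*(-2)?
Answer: -12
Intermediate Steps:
b(R) = 2 + R (b(R) = R + 2 = 2 + R)
Z(O, G) = 3*O (Z(O, G) = O*3 = 3*O)
n(t, k) = -3 (n(t, k) = -8 + 5 = -3)
Z(-1, -3) + n(0, b(4))*3 = 3*(-1) - 3*3 = -3 - 9 = -12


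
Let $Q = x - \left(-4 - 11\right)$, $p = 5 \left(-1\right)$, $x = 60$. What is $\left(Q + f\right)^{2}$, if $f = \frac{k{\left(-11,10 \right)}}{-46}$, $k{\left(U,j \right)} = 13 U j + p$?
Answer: $\frac{23863225}{2116} \approx 11278.0$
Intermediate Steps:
$p = -5$
$k{\left(U,j \right)} = -5 + 13 U j$ ($k{\left(U,j \right)} = 13 U j - 5 = -5 + 13 U j$)
$Q = 75$ ($Q = 60 - \left(-4 - 11\right) = 60 - -15 = 60 + 15 = 75$)
$f = \frac{1435}{46}$ ($f = \frac{-5 + 13 \left(-11\right) 10}{-46} = \left(-5 - 1430\right) \left(- \frac{1}{46}\right) = \left(-1435\right) \left(- \frac{1}{46}\right) = \frac{1435}{46} \approx 31.196$)
$\left(Q + f\right)^{2} = \left(75 + \frac{1435}{46}\right)^{2} = \left(\frac{4885}{46}\right)^{2} = \frac{23863225}{2116}$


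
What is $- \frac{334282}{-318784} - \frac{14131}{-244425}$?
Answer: $\frac{43105807277}{38959389600} \approx 1.1064$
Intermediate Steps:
$- \frac{334282}{-318784} - \frac{14131}{-244425} = \left(-334282\right) \left(- \frac{1}{318784}\right) - - \frac{14131}{244425} = \frac{167141}{159392} + \frac{14131}{244425} = \frac{43105807277}{38959389600}$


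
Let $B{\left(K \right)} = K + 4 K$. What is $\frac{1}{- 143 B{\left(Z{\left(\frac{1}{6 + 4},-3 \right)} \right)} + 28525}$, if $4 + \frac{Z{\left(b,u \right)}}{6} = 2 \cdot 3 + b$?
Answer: $\frac{1}{19516} \approx 5.124 \cdot 10^{-5}$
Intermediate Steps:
$Z{\left(b,u \right)} = 12 + 6 b$ ($Z{\left(b,u \right)} = -24 + 6 \left(2 \cdot 3 + b\right) = -24 + 6 \left(6 + b\right) = -24 + \left(36 + 6 b\right) = 12 + 6 b$)
$B{\left(K \right)} = 5 K$
$\frac{1}{- 143 B{\left(Z{\left(\frac{1}{6 + 4},-3 \right)} \right)} + 28525} = \frac{1}{- 143 \cdot 5 \left(12 + \frac{6}{6 + 4}\right) + 28525} = \frac{1}{- 143 \cdot 5 \left(12 + \frac{6}{10}\right) + 28525} = \frac{1}{- 143 \cdot 5 \left(12 + 6 \cdot \frac{1}{10}\right) + 28525} = \frac{1}{- 143 \cdot 5 \left(12 + \frac{3}{5}\right) + 28525} = \frac{1}{- 143 \cdot 5 \cdot \frac{63}{5} + 28525} = \frac{1}{\left(-143\right) 63 + 28525} = \frac{1}{-9009 + 28525} = \frac{1}{19516}$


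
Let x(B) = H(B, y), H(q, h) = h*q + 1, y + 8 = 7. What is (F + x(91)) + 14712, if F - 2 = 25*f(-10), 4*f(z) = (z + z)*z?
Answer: 15874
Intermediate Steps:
y = -1 (y = -8 + 7 = -1)
f(z) = z**2/2 (f(z) = ((z + z)*z)/4 = ((2*z)*z)/4 = (2*z**2)/4 = z**2/2)
H(q, h) = 1 + h*q
x(B) = 1 - B
F = 1252 (F = 2 + 25*((1/2)*(-10)**2) = 2 + 25*((1/2)*100) = 2 + 25*50 = 2 + 1250 = 1252)
(F + x(91)) + 14712 = (1252 + (1 - 1*91)) + 14712 = (1252 + (1 - 91)) + 14712 = (1252 - 90) + 14712 = 1162 + 14712 = 15874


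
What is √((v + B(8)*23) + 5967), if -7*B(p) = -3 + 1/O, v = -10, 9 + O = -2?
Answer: √35379267/77 ≈ 77.247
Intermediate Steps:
O = -11 (O = -9 - 2 = -11)
B(p) = 34/77 (B(p) = -(-3 + 1/(-11))/7 = -(-3 - 1/11)/7 = -⅐*(-34/11) = 34/77)
√((v + B(8)*23) + 5967) = √((-10 + (34/77)*23) + 5967) = √((-10 + 782/77) + 5967) = √(12/77 + 5967) = √(459471/77) = √35379267/77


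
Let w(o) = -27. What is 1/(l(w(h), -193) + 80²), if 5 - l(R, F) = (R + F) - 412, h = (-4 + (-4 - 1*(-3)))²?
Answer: 1/7037 ≈ 0.00014211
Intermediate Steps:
h = 25 (h = (-4 + (-4 + 3))² = (-4 - 1)² = (-5)² = 25)
l(R, F) = 417 - F - R (l(R, F) = 5 - ((R + F) - 412) = 5 - ((F + R) - 412) = 5 - (-412 + F + R) = 5 + (412 - F - R) = 417 - F - R)
1/(l(w(h), -193) + 80²) = 1/((417 - 1*(-193) - 1*(-27)) + 80²) = 1/((417 + 193 + 27) + 6400) = 1/(637 + 6400) = 1/7037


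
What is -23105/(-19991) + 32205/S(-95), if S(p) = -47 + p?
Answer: -640529245/2838722 ≈ -225.64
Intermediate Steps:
-23105/(-19991) + 32205/S(-95) = -23105/(-19991) + 32205/(-47 - 95) = -23105*(-1/19991) + 32205/(-142) = 23105/19991 + 32205*(-1/142) = 23105/19991 - 32205/142 = -640529245/2838722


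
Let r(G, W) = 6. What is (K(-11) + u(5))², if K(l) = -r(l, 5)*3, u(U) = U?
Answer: 169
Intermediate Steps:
K(l) = -18 (K(l) = -1*6*3 = -6*3 = -18)
(K(-11) + u(5))² = (-18 + 5)² = (-13)² = 169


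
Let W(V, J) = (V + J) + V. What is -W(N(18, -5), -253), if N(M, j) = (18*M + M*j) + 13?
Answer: -241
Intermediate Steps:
N(M, j) = 13 + 18*M + M*j
W(V, J) = J + 2*V (W(V, J) = (J + V) + V = J + 2*V)
-W(N(18, -5), -253) = -(-253 + 2*(13 + 18*18 + 18*(-5))) = -(-253 + 2*(13 + 324 - 90)) = -(-253 + 2*247) = -(-253 + 494) = -1*241 = -241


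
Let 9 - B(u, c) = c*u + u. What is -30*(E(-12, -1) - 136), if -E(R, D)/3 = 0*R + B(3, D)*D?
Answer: 3270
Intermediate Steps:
B(u, c) = 9 - u - c*u (B(u, c) = 9 - (c*u + u) = 9 - (u + c*u) = 9 + (-u - c*u) = 9 - u - c*u)
E(R, D) = -3*D*(6 - 3*D) (E(R, D) = -3*(0*R + (9 - 1*3 - 1*D*3)*D) = -3*(0 + (9 - 3 - 3*D)*D) = -3*(0 + (6 - 3*D)*D) = -3*(0 + D*(6 - 3*D)) = -3*D*(6 - 3*D))
-30*(E(-12, -1) - 136) = -30*(9*(-1)*(-2 - 1) - 136) = -30*(9*(-1)*(-3) - 136) = -30*(27 - 136) = -30*(-109) = 3270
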